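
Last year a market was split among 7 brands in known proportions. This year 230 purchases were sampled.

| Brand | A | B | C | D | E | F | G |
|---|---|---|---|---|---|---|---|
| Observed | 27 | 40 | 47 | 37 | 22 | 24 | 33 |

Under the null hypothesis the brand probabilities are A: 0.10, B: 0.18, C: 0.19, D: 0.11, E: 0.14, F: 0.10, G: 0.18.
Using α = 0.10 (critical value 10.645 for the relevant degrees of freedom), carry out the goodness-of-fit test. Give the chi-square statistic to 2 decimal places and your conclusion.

11.38; reject

Expected counts E_i = n·p_i: 230×0.10 = 23, 230×0.18 = 41.4, 230×0.19 = 43.7, 230×0.11 = 25.3, 230×0.14 = 32.2, 230×0.10 = 23, 230×0.18 = 41.4.
cat         O        E   (O−E)²/E
A          27       23      0.696
B          40     41.4      0.047
C          47     43.7      0.249
D          37     25.3      5.411
E          22     32.2      3.231
F          24       23      0.043
G          33     41.4      1.704
Sum = 11.38
df = 6. Since 11.38 > 10.645, we reject H₀.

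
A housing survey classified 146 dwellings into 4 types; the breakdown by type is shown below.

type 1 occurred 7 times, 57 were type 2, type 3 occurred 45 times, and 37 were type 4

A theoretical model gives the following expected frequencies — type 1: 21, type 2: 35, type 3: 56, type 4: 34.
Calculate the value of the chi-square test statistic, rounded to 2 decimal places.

25.59

χ² = (7−21)²/21 + (57−35)²/35 + (45−56)²/56 + (37−34)²/34
   = 9.333 + 13.829 + 2.161 + 0.265
Sum = 25.59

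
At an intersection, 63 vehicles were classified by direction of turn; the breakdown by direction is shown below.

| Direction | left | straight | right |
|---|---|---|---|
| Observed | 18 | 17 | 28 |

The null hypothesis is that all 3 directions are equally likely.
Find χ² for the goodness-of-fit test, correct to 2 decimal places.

3.52

Under H₀ each category has probability 1/3, so each expected count is 63/3 = 21.
left: (18 − 21)²/21 = 9/21 = 0.429
straight: (17 − 21)²/21 = 16/21 = 0.762
right: (28 − 21)²/21 = 49/21 = 2.333
Sum = 3.52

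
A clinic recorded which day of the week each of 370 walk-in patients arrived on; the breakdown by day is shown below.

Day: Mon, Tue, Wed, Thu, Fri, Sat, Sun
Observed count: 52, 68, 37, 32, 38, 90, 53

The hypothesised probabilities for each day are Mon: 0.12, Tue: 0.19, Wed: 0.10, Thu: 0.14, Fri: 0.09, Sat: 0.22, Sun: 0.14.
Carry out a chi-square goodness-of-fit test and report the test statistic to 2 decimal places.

Expected counts E_i = n·p_i: 370×0.12 = 44.4, 370×0.19 = 70.3, 370×0.10 = 37, 370×0.14 = 51.8, 370×0.09 = 33.3, 370×0.22 = 81.4, 370×0.14 = 51.8.
cat         O        E   (O−E)²/E
Mon        52     44.4      1.301
Tue        68     70.3      0.075
Wed        37       37      0.000
Thu        32     51.8      7.568
Fri        38     33.3      0.663
Sat        90     81.4      0.909
Sun        53     51.8      0.028
Sum = 10.54

10.54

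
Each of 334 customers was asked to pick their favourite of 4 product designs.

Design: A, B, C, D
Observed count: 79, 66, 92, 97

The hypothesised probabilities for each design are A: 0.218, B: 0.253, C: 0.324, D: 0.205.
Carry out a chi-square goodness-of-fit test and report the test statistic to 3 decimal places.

18.895

Expected counts E_i = n·p_i: 334×0.218 = 72.812, 334×0.253 = 84.502, 334×0.324 = 108.216, 334×0.205 = 68.47.
A: (79 − 72.812)²/72.812 = 38.291344/72.812 = 0.5259
B: (66 − 84.502)²/84.502 = 342.324004/84.502 = 4.0511
C: (92 − 108.216)²/108.216 = 262.958656/108.216 = 2.4299
D: (97 − 68.47)²/68.47 = 813.9609/68.47 = 11.8878
Sum = 18.895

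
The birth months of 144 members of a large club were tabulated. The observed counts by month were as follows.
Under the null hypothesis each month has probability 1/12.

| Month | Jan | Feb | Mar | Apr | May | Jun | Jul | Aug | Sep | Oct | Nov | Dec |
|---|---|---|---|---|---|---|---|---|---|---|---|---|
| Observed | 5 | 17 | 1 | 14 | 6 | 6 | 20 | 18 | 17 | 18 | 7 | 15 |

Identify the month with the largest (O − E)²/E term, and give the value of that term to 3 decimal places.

Expected count for each of the 12 categories: 144/12 = 12.
cat         O        E   (O−E)²/E
Jan         5       12     4.0833
Feb        17       12     2.0833
Mar         1       12    10.0833
Apr        14       12     0.3333
May         6       12     3.0000
Jun         6       12     3.0000
Jul        20       12     5.3333
Aug        18       12     3.0000
Sep        17       12     2.0833
Oct        18       12     3.0000
Nov         7       12     2.0833
Dec        15       12     0.7500
The largest term is for Mar: 10.083.

Mar, 10.083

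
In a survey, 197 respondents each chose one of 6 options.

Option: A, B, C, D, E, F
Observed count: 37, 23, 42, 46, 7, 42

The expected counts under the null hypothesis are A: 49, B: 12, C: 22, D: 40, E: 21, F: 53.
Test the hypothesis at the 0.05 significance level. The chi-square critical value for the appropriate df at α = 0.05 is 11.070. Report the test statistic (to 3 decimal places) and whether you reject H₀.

A: (37 − 49)²/49 = 144/49 = 2.9388
B: (23 − 12)²/12 = 121/12 = 10.0833
C: (42 − 22)²/22 = 400/22 = 18.1818
D: (46 − 40)²/40 = 36/40 = 0.9000
E: (7 − 21)²/21 = 196/21 = 9.3333
F: (42 − 53)²/53 = 121/53 = 2.2830
Sum = 43.720
df = 5. Since 43.720 > 11.070, we reject H₀.

43.720; reject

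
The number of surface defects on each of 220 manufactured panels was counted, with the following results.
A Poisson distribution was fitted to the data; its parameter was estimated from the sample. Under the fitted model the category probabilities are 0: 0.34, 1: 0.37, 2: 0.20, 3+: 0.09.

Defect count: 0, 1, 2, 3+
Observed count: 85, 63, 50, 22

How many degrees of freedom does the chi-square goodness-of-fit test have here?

There are k = 4 categories and 1 parameter estimated from the data, so df = 4 − 1 − 1 = 2.

2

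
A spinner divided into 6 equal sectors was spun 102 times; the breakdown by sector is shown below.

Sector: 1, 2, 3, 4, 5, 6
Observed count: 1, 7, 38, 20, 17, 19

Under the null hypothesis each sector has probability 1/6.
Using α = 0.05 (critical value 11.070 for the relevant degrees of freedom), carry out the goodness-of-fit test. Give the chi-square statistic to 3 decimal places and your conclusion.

Expected count for each of the 6 categories: 102/6 = 17.
cat         O        E   (O−E)²/E
1           1       17    15.0588
2           7       17     5.8824
3          38       17    25.9412
4          20       17     0.5294
5          17       17     0.0000
6          19       17     0.2353
Sum = 47.647
df = 5. Since 47.647 > 11.070, we reject H₀.

47.647; reject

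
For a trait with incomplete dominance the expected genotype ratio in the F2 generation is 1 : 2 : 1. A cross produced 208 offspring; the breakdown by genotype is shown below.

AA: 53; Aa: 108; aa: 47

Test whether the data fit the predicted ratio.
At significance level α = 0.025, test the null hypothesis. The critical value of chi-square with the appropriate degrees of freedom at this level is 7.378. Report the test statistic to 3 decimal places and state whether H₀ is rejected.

0.654; do not reject

Ratio total = 4. Expected counts: 208×1/4 = 52, 208×2/4 = 104, 208×1/4 = 52.
AA: (53 − 52)²/52 = 1/52 = 0.0192
Aa: (108 − 104)²/104 = 16/104 = 0.1538
aa: (47 − 52)²/52 = 25/52 = 0.4808
Sum = 0.654
df = 2. Since 0.654 < 7.378, we do not reject H₀.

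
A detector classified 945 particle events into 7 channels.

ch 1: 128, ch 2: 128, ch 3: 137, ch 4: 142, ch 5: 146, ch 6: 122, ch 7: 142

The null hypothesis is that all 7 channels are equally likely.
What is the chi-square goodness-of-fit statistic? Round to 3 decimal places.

3.630

Under H₀ each category has probability 1/7, so each expected count is 945/7 = 135.
χ² = (128−135)²/135 + (128−135)²/135 + (137−135)²/135 + (142−135)²/135 + (146−135)²/135 + (122−135)²/135 + (142−135)²/135
   = 0.3630 + 0.3630 + 0.0296 + 0.3630 + 0.8963 + 1.2519 + 0.3630
Sum = 3.630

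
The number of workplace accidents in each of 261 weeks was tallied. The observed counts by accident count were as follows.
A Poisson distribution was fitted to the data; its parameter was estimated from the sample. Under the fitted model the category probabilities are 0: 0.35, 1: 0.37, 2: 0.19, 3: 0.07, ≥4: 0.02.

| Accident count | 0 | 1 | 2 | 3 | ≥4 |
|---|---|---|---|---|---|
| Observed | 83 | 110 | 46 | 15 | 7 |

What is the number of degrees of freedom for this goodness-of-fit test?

3

There are k = 5 categories and 1 parameter estimated from the data, so df = 5 − 1 − 1 = 3.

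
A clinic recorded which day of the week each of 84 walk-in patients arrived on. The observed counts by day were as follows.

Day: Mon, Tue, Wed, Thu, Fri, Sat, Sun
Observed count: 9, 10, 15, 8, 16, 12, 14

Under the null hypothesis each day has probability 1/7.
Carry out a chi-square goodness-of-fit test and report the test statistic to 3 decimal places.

Under H₀ each category has probability 1/7, so each expected count is 84/7 = 12.
cat         O        E   (O−E)²/E
Mon         9       12     0.7500
Tue        10       12     0.3333
Wed        15       12     0.7500
Thu         8       12     1.3333
Fri        16       12     1.3333
Sat        12       12     0.0000
Sun        14       12     0.3333
Sum = 4.833

4.833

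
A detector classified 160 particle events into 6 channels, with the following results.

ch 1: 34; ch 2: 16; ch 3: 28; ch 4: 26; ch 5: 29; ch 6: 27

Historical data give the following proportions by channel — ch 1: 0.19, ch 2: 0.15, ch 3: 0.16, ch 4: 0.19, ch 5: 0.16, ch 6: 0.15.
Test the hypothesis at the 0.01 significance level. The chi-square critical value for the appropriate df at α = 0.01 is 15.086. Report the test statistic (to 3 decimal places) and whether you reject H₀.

Expected counts E_i = n·p_i: 160×0.19 = 30.4, 160×0.15 = 24, 160×0.16 = 25.6, 160×0.19 = 30.4, 160×0.16 = 25.6, 160×0.15 = 24.
χ² = (34−30.4)²/30.4 + (16−24)²/24 + (28−25.6)²/25.6 + (26−30.4)²/30.4 + (29−25.6)²/25.6 + (27−24)²/24
   = 0.4263 + 2.6667 + 0.2250 + 0.6368 + 0.4516 + 0.3750
Sum = 4.781
df = 5. Since 4.781 < 15.086, we do not reject H₀.

4.781; do not reject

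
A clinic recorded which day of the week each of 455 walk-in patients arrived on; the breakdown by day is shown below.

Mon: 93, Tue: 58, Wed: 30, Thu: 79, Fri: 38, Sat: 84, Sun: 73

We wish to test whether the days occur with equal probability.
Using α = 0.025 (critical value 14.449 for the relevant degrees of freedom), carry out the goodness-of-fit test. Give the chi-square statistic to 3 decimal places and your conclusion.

52.431; reject

Under H₀ each category has probability 1/7, so each expected count is 455/7 = 65.
cat         O        E   (O−E)²/E
Mon        93       65    12.0615
Tue        58       65     0.7538
Wed        30       65    18.8462
Thu        79       65     3.0154
Fri        38       65    11.2154
Sat        84       65     5.5538
Sun        73       65     0.9846
Sum = 52.431
df = 6. Since 52.431 > 14.449, we reject H₀.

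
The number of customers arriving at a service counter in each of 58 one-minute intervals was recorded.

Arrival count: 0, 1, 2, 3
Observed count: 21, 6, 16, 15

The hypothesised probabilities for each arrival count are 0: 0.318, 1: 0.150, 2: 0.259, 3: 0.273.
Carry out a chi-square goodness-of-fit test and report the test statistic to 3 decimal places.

1.300

Expected counts E_i = n·p_i: 58×0.318 = 18.444, 58×0.150 = 8.7, 58×0.259 = 15.022, 58×0.273 = 15.834.
0: (21 − 18.444)²/18.444 = 6.533136/18.444 = 0.3542
1: (6 − 8.7)²/8.7 = 7.29/8.7 = 0.8379
2: (16 − 15.022)²/15.022 = 0.956484/15.022 = 0.0637
3: (15 − 15.834)²/15.834 = 0.695556/15.834 = 0.0439
Sum = 1.300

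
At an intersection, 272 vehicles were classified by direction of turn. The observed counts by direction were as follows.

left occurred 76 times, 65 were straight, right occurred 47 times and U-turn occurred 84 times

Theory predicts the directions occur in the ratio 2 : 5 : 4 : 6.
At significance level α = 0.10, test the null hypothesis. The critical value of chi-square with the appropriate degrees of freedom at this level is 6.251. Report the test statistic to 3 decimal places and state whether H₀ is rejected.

Ratio total = 17. Expected counts: 272×2/17 = 32, 272×5/17 = 80, 272×4/17 = 64, 272×6/17 = 96.
χ² = (76−32)²/32 + (65−80)²/80 + (47−64)²/64 + (84−96)²/96
   = 60.5000 + 2.8125 + 4.5156 + 1.5000
Sum = 69.328
df = 3. Since 69.328 > 6.251, we reject H₀.

69.328; reject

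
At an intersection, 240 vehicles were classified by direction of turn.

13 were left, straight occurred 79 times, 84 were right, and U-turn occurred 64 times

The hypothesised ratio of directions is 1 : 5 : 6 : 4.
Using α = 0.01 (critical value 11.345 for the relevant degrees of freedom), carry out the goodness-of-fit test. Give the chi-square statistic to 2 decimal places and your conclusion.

1.15; do not reject

Ratio total = 16. Expected counts: 240×1/16 = 15, 240×5/16 = 75, 240×6/16 = 90, 240×4/16 = 60.
cat           O        E   (O−E)²/E
left         13       15      0.267
straight     79       75      0.213
right        84       90      0.400
U-turn       64       60      0.267
Sum = 1.15
df = 3. Since 1.15 < 11.345, we do not reject H₀.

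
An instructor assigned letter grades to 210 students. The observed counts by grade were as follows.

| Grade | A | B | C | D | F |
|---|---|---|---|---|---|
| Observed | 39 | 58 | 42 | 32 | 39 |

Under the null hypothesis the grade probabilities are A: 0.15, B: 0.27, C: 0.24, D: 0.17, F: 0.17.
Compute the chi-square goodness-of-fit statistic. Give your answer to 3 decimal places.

Expected counts E_i = n·p_i: 210×0.15 = 31.5, 210×0.27 = 56.7, 210×0.24 = 50.4, 210×0.17 = 35.7, 210×0.17 = 35.7.
χ² = (39−31.5)²/31.5 + (58−56.7)²/56.7 + (42−50.4)²/50.4 + (32−35.7)²/35.7 + (39−35.7)²/35.7
   = 1.7857 + 0.0298 + 1.4000 + 0.3835 + 0.3050
Sum = 3.904

3.904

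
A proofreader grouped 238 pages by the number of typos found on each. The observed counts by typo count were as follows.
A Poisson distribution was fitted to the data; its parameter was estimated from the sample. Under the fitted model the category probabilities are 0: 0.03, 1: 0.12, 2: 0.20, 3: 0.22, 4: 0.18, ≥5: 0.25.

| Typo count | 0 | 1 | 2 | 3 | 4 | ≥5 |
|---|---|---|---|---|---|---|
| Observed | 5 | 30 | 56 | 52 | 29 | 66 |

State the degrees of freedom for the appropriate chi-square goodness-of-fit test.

4

There are k = 6 categories and 1 parameter estimated from the data, so df = 6 − 1 − 1 = 4.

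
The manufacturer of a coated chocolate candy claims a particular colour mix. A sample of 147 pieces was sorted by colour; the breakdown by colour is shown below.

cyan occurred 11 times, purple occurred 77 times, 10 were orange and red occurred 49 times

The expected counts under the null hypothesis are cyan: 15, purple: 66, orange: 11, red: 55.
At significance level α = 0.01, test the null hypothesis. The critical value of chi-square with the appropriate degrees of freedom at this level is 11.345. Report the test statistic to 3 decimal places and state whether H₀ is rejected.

cyan: (11 − 15)²/15 = 16/15 = 1.0667
purple: (77 − 66)²/66 = 121/66 = 1.8333
orange: (10 − 11)²/11 = 1/11 = 0.0909
red: (49 − 55)²/55 = 36/55 = 0.6545
Sum = 3.645
df = 3. Since 3.645 < 11.345, we do not reject H₀.

3.645; do not reject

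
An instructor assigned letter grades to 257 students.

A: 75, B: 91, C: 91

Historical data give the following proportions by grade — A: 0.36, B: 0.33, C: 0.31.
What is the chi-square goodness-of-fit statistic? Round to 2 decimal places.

5.38

Expected counts E_i = n·p_i: 257×0.36 = 92.52, 257×0.33 = 84.81, 257×0.31 = 79.67.
χ² = (75−92.52)²/92.52 + (91−84.81)²/84.81 + (91−79.67)²/79.67
   = 3.318 + 0.452 + 1.611
Sum = 5.38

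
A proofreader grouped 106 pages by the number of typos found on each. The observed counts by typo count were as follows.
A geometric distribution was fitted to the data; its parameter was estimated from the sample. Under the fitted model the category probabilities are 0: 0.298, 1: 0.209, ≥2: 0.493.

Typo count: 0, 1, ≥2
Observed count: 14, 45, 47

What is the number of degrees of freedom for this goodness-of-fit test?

1

There are k = 3 categories and 1 parameter estimated from the data, so df = 3 − 1 − 1 = 1.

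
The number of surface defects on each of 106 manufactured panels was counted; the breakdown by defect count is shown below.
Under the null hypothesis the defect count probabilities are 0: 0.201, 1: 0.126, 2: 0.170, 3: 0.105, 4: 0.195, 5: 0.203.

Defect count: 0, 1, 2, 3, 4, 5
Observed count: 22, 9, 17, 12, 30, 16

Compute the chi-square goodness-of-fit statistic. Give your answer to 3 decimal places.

Expected counts E_i = n·p_i: 106×0.201 = 21.306, 106×0.126 = 13.356, 106×0.170 = 18.02, 106×0.105 = 11.13, 106×0.195 = 20.67, 106×0.203 = 21.518.
cat         O        E   (O−E)²/E
0          22   21.306     0.0226
1           9   13.356     1.4207
2          17    18.02     0.0577
3          12    11.13     0.0680
4          30    20.67     4.2114
5          16   21.518     1.4150
Sum = 7.195

7.195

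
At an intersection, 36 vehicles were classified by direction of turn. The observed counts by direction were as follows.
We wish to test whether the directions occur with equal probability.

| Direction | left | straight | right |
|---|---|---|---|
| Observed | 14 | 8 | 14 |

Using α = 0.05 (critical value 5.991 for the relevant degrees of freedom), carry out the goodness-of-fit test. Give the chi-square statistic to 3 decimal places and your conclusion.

Expected count for each of the 3 categories: 36/3 = 12.
cat           O        E   (O−E)²/E
left         14       12     0.3333
straight      8       12     1.3333
right        14       12     0.3333
Sum = 2.000
df = 2. Since 2.000 < 5.991, we do not reject H₀.

2.000; do not reject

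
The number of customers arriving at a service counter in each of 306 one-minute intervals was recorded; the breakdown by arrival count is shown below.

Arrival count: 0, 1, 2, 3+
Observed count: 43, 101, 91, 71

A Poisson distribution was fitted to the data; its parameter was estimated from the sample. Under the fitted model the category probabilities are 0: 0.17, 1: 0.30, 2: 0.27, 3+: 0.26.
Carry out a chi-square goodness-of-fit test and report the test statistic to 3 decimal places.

Expected counts E_i = n·p_i: 306×0.17 = 52.02, 306×0.30 = 91.8, 306×0.27 = 82.62, 306×0.26 = 79.56.
cat         O        E   (O−E)²/E
0          43    52.02     1.5640
1         101     91.8     0.9220
2          91    82.62     0.8500
3+         71    79.56     0.9210
Sum = 4.257

4.257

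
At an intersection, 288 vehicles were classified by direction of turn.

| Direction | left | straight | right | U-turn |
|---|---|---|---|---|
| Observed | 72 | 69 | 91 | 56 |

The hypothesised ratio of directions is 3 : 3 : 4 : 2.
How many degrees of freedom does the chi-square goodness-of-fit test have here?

3

There are k = 4 categories and no parameters were estimated from the data, so df = 4 − 1 = 3.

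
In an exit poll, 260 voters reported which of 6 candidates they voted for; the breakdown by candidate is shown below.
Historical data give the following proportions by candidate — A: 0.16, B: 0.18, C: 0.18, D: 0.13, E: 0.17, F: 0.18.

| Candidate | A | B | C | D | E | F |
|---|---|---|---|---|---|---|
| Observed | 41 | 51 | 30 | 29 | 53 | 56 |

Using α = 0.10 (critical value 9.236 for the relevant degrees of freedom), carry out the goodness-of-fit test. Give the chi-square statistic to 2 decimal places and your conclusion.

Expected counts E_i = n·p_i: 260×0.16 = 41.6, 260×0.18 = 46.8, 260×0.18 = 46.8, 260×0.13 = 33.8, 260×0.17 = 44.2, 260×0.18 = 46.8.
A: (41 − 41.6)²/41.6 = 0.36/41.6 = 0.009
B: (51 − 46.8)²/46.8 = 17.64/46.8 = 0.377
C: (30 − 46.8)²/46.8 = 282.24/46.8 = 6.031
D: (29 − 33.8)²/33.8 = 23.04/33.8 = 0.682
E: (53 − 44.2)²/44.2 = 77.44/44.2 = 1.752
F: (56 − 46.8)²/46.8 = 84.64/46.8 = 1.809
Sum = 10.66
df = 5. Since 10.66 > 9.236, we reject H₀.

10.66; reject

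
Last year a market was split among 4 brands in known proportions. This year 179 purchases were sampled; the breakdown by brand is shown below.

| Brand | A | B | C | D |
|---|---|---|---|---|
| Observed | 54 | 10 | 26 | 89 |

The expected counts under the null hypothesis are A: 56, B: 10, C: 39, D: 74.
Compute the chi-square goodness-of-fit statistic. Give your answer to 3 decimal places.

A: (54 − 56)²/56 = 4/56 = 0.0714
B: (10 − 10)²/10 = 0/10 = 0.0000
C: (26 − 39)²/39 = 169/39 = 4.3333
D: (89 − 74)²/74 = 225/74 = 3.0405
Sum = 7.445

7.445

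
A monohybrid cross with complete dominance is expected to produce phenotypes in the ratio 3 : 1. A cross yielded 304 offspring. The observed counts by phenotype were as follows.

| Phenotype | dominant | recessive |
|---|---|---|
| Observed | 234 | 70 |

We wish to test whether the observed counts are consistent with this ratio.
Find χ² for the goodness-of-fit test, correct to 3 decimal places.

Ratio total = 4. Expected counts: 304×3/4 = 228, 304×1/4 = 76.
dominant: (234 − 228)²/228 = 36/228 = 0.1579
recessive: (70 − 76)²/76 = 36/76 = 0.4737
Sum = 0.632

0.632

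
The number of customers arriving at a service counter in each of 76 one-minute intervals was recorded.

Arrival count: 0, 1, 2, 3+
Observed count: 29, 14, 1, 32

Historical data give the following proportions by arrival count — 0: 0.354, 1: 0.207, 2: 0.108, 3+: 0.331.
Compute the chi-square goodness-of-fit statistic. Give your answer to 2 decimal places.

8.55

Expected counts E_i = n·p_i: 76×0.354 = 26.904, 76×0.207 = 15.732, 76×0.108 = 8.208, 76×0.331 = 25.156.
0: (29 − 26.904)²/26.904 = 4.393216/26.904 = 0.163
1: (14 − 15.732)²/15.732 = 2.999824/15.732 = 0.191
2: (1 − 8.208)²/8.208 = 51.955264/8.208 = 6.330
3+: (32 − 25.156)²/25.156 = 46.840336/25.156 = 1.862
Sum = 8.55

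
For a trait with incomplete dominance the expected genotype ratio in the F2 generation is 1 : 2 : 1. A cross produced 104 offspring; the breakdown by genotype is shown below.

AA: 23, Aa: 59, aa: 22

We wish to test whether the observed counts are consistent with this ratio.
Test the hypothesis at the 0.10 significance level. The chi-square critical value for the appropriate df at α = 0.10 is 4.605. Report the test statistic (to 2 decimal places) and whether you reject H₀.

Ratio total = 4. Expected counts: 104×1/4 = 26, 104×2/4 = 52, 104×1/4 = 26.
AA: (23 − 26)²/26 = 9/26 = 0.346
Aa: (59 − 52)²/52 = 49/52 = 0.942
aa: (22 − 26)²/26 = 16/26 = 0.615
Sum = 1.90
df = 2. Since 1.90 < 4.605, we do not reject H₀.

1.90; do not reject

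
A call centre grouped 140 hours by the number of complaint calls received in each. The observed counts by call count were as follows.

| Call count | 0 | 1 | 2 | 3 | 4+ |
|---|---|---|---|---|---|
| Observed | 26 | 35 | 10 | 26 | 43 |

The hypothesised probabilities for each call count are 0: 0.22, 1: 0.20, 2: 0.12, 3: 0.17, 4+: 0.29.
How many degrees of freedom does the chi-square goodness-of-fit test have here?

There are k = 5 categories and no parameters were estimated from the data, so df = 5 − 1 = 4.

4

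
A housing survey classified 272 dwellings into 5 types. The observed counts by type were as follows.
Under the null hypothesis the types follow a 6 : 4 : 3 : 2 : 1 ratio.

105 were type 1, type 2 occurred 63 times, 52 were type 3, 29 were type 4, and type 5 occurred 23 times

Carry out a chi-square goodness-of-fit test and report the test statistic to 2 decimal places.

3.33

Ratio total = 16. Expected counts: 272×6/16 = 102, 272×4/16 = 68, 272×3/16 = 51, 272×2/16 = 34, 272×1/16 = 17.
cat         O        E   (O−E)²/E
type 1    105      102      0.088
type 2     63       68      0.368
type 3     52       51      0.020
type 4     29       34      0.735
type 5     23       17      2.118
Sum = 3.33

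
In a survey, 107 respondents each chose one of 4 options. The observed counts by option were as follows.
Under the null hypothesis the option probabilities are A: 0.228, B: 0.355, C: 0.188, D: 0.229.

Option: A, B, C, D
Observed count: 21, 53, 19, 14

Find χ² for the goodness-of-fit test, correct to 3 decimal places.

10.972

Expected counts E_i = n·p_i: 107×0.228 = 24.396, 107×0.355 = 37.985, 107×0.188 = 20.116, 107×0.229 = 24.503.
A: (21 − 24.396)²/24.396 = 11.532816/24.396 = 0.4727
B: (53 − 37.985)²/37.985 = 225.450225/37.985 = 5.9352
C: (19 − 20.116)²/20.116 = 1.245456/20.116 = 0.0619
D: (14 − 24.503)²/24.503 = 110.313009/24.503 = 4.5020
Sum = 10.972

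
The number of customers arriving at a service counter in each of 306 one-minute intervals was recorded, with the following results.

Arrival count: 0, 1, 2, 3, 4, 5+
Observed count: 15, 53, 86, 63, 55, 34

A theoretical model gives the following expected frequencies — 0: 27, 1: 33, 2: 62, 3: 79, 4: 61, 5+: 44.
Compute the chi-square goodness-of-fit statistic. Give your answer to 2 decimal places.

0: (15 − 27)²/27 = 144/27 = 5.333
1: (53 − 33)²/33 = 400/33 = 12.121
2: (86 − 62)²/62 = 576/62 = 9.290
3: (63 − 79)²/79 = 256/79 = 3.241
4: (55 − 61)²/61 = 36/61 = 0.590
5+: (34 − 44)²/44 = 100/44 = 2.273
Sum = 32.85

32.85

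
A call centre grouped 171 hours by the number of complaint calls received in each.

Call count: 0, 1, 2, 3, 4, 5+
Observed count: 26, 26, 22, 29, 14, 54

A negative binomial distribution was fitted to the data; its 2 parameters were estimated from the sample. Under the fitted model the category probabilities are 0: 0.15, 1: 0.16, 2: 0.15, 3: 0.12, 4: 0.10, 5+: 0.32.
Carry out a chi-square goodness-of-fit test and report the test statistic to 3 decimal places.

Expected counts E_i = n·p_i: 171×0.15 = 25.65, 171×0.16 = 27.36, 171×0.15 = 25.65, 171×0.12 = 20.52, 171×0.10 = 17.1, 171×0.32 = 54.72.
cat         O        E   (O−E)²/E
0          26    25.65     0.0048
1          26    27.36     0.0676
2          22    25.65     0.5194
3          29    20.52     3.5044
4          14     17.1     0.5620
5+         54    54.72     0.0095
Sum = 4.668

4.668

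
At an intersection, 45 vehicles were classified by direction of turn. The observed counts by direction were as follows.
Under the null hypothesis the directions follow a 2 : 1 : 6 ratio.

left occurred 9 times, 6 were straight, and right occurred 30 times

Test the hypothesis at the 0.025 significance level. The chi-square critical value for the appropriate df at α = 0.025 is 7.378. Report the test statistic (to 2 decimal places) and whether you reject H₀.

Ratio total = 9. Expected counts: 45×2/9 = 10, 45×1/9 = 5, 45×6/9 = 30.
χ² = (9−10)²/10 + (6−5)²/5 + (30−30)²/30
   = 0.100 + 0.200 + 0.000
Sum = 0.30
df = 2. Since 0.30 < 7.378, we do not reject H₀.

0.30; do not reject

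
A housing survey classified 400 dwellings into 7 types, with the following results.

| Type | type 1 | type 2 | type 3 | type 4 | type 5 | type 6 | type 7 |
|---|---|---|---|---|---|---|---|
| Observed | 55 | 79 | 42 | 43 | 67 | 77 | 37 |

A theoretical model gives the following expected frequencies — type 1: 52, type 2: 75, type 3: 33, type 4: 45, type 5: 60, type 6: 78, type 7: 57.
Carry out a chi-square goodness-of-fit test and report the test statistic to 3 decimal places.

χ² = (55−52)²/52 + (79−75)²/75 + (42−33)²/33 + (43−45)²/45 + (67−60)²/60 + (77−78)²/78 + (37−57)²/57
   = 0.1731 + 0.2133 + 2.4545 + 0.0889 + 0.8167 + 0.0128 + 7.0175
Sum = 10.777

10.777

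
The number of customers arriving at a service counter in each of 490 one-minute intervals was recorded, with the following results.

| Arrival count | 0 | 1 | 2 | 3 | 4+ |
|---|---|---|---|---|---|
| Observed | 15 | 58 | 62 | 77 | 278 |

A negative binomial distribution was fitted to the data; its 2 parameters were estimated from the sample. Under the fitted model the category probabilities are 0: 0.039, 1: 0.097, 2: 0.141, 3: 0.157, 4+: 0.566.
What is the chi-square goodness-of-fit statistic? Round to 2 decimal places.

Expected counts E_i = n·p_i: 490×0.039 = 19.11, 490×0.097 = 47.53, 490×0.141 = 69.09, 490×0.157 = 76.93, 490×0.566 = 277.34.
χ² = (15−19.11)²/19.11 + (58−47.53)²/47.53 + (62−69.09)²/69.09 + (77−76.93)²/76.93 + (278−277.34)²/277.34
   = 0.884 + 2.306 + 0.728 + 0.000 + 0.002
Sum = 3.92

3.92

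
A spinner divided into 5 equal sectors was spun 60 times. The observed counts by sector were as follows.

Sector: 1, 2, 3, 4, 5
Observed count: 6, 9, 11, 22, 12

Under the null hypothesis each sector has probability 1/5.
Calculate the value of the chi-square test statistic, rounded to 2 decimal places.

Expected count for each of the 5 categories: 60/5 = 12.
cat         O        E   (O−E)²/E
1           6       12      3.000
2           9       12      0.750
3          11       12      0.083
4          22       12      8.333
5          12       12      0.000
Sum = 12.17

12.17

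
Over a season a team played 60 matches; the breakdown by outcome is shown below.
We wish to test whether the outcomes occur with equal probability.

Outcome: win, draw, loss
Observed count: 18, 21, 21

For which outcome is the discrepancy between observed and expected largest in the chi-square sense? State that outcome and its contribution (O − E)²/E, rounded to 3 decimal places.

Under H₀ each category has probability 1/3, so each expected count is 60/3 = 20.
χ² = (18−20)²/20 + (21−20)²/20 + (21−20)²/20
   = 0.2000 + 0.0500 + 0.0500
The largest term is for win: 0.200.

win, 0.200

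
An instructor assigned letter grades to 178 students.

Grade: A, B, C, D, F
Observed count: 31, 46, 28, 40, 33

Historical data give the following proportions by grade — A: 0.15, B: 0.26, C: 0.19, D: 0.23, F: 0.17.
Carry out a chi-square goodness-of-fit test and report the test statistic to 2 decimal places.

1.97

Expected counts E_i = n·p_i: 178×0.15 = 26.7, 178×0.26 = 46.28, 178×0.19 = 33.82, 178×0.23 = 40.94, 178×0.17 = 30.26.
χ² = (31−26.7)²/26.7 + (46−46.28)²/46.28 + (28−33.82)²/33.82 + (40−40.94)²/40.94 + (33−30.26)²/30.26
   = 0.693 + 0.002 + 1.002 + 0.022 + 0.248
Sum = 1.97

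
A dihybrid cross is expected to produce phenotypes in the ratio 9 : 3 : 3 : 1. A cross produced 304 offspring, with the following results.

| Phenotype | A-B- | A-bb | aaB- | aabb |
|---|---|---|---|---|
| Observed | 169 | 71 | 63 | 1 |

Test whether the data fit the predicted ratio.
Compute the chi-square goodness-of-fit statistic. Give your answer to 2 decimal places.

Ratio total = 16. Expected counts: 304×9/16 = 171, 304×3/16 = 57, 304×3/16 = 57, 304×1/16 = 19.
A-B-: (169 − 171)²/171 = 4/171 = 0.023
A-bb: (71 − 57)²/57 = 196/57 = 3.439
aaB-: (63 − 57)²/57 = 36/57 = 0.632
aabb: (1 − 19)²/19 = 324/19 = 17.053
Sum = 21.15

21.15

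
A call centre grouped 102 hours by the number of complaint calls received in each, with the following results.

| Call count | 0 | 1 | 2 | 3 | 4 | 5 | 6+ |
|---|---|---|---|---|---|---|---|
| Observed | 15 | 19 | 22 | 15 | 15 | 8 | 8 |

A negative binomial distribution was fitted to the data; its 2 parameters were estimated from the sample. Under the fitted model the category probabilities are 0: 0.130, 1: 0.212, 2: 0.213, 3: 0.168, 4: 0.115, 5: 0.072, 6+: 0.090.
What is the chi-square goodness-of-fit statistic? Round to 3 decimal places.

Expected counts E_i = n·p_i: 102×0.130 = 13.26, 102×0.212 = 21.624, 102×0.213 = 21.726, 102×0.168 = 17.136, 102×0.115 = 11.73, 102×0.072 = 7.344, 102×0.090 = 9.18.
cat         O        E   (O−E)²/E
0          15    13.26     0.2283
1          19   21.624     0.3184
2          22   21.726     0.0035
3          15   17.136     0.2663
4          15    11.73     0.9116
5           8    7.344     0.0586
6+          8     9.18     0.1517
Sum = 1.938

1.938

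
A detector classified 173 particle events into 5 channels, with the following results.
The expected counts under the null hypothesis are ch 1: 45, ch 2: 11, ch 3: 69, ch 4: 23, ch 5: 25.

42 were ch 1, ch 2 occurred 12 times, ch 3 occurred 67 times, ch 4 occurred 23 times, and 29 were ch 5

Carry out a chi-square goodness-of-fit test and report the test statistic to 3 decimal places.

0.989

χ² = (42−45)²/45 + (12−11)²/11 + (67−69)²/69 + (23−23)²/23 + (29−25)²/25
   = 0.2000 + 0.0909 + 0.0580 + 0.0000 + 0.6400
Sum = 0.989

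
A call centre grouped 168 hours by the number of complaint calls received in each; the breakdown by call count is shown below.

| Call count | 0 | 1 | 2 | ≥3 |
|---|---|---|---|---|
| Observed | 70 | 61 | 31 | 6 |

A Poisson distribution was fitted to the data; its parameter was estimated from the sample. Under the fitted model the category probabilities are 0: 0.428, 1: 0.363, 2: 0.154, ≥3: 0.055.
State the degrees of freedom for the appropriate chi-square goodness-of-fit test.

2

There are k = 4 categories and 1 parameter estimated from the data, so df = 4 − 1 − 1 = 2.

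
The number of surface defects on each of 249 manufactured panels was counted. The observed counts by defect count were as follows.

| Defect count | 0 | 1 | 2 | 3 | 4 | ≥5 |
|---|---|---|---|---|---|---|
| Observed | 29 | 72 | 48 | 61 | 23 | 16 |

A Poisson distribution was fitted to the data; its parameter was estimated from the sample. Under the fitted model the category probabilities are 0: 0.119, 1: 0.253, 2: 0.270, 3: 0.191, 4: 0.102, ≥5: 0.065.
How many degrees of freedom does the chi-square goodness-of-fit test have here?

4

There are k = 6 categories and 1 parameter estimated from the data, so df = 6 − 1 − 1 = 4.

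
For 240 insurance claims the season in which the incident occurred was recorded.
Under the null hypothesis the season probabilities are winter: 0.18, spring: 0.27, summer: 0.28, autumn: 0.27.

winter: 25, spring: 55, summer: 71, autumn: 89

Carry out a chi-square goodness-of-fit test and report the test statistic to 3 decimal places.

18.402

Expected counts E_i = n·p_i: 240×0.18 = 43.2, 240×0.27 = 64.8, 240×0.28 = 67.2, 240×0.27 = 64.8.
cat         O        E   (O−E)²/E
winter     25     43.2     7.6676
spring     55     64.8     1.4821
summer     71     67.2     0.2149
autumn     89     64.8     9.0377
Sum = 18.402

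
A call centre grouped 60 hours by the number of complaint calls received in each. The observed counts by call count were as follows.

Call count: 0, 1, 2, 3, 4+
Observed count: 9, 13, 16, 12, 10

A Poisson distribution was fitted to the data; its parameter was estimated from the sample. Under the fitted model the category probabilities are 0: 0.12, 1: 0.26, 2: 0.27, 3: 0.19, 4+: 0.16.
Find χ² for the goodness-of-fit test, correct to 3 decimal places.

Expected counts E_i = n·p_i: 60×0.12 = 7.2, 60×0.26 = 15.6, 60×0.27 = 16.2, 60×0.19 = 11.4, 60×0.16 = 9.6.
cat         O        E   (O−E)²/E
0           9      7.2     0.4500
1          13     15.6     0.4333
2          16     16.2     0.0025
3          12     11.4     0.0316
4+         10      9.6     0.0167
Sum = 0.934

0.934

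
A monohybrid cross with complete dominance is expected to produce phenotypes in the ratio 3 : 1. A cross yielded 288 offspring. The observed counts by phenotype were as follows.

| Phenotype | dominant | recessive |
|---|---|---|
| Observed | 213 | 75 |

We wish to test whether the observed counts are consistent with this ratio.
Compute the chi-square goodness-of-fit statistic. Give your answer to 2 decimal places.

0.17

Ratio total = 4. Expected counts: 288×3/4 = 216, 288×1/4 = 72.
dominant: (213 − 216)²/216 = 9/216 = 0.042
recessive: (75 − 72)²/72 = 9/72 = 0.125
Sum = 0.17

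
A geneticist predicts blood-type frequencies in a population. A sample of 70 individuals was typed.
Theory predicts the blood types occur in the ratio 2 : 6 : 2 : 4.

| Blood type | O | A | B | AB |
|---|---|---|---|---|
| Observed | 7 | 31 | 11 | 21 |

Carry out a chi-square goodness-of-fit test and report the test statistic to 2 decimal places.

1.08

Ratio total = 14. Expected counts: 70×2/14 = 10, 70×6/14 = 30, 70×2/14 = 10, 70×4/14 = 20.
O: (7 − 10)²/10 = 9/10 = 0.900
A: (31 − 30)²/30 = 1/30 = 0.033
B: (11 − 10)²/10 = 1/10 = 0.100
AB: (21 − 20)²/20 = 1/20 = 0.050
Sum = 1.08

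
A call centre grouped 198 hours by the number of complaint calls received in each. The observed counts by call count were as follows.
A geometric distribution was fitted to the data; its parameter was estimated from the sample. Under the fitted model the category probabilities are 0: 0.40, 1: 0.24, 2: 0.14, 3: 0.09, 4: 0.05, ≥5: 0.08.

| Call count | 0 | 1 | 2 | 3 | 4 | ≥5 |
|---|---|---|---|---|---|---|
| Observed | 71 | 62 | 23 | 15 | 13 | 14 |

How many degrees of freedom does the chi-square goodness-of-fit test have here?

4

There are k = 6 categories and 1 parameter estimated from the data, so df = 6 − 1 − 1 = 4.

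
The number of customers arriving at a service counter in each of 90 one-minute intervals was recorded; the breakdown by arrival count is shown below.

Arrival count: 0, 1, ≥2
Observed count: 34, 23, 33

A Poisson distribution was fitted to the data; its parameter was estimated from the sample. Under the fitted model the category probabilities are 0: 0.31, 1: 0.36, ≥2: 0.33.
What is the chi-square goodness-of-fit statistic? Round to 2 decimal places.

4.43

Expected counts E_i = n·p_i: 90×0.31 = 27.9, 90×0.36 = 32.4, 90×0.33 = 29.7.
cat         O        E   (O−E)²/E
0          34     27.9      1.334
1          23     32.4      2.727
≥2         33     29.7      0.367
Sum = 4.43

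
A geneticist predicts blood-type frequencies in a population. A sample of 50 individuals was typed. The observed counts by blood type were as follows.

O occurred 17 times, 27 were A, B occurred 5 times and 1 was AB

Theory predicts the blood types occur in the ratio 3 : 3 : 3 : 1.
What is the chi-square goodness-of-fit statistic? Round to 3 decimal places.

Ratio total = 10. Expected counts: 50×3/10 = 15, 50×3/10 = 15, 50×3/10 = 15, 50×1/10 = 5.
O: (17 − 15)²/15 = 4/15 = 0.2667
A: (27 − 15)²/15 = 144/15 = 9.6000
B: (5 − 15)²/15 = 100/15 = 6.6667
AB: (1 − 5)²/5 = 16/5 = 3.2000
Sum = 19.733

19.733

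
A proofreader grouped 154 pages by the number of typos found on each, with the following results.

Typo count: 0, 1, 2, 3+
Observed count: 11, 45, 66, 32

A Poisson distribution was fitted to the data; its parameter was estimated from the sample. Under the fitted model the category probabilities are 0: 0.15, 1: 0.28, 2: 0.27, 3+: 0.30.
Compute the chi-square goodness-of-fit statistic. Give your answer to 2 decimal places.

25.13

Expected counts E_i = n·p_i: 154×0.15 = 23.1, 154×0.28 = 43.12, 154×0.27 = 41.58, 154×0.30 = 46.2.
cat         O        E   (O−E)²/E
0          11     23.1      6.338
1          45    43.12      0.082
2          66    41.58     14.342
3+         32     46.2      4.365
Sum = 25.13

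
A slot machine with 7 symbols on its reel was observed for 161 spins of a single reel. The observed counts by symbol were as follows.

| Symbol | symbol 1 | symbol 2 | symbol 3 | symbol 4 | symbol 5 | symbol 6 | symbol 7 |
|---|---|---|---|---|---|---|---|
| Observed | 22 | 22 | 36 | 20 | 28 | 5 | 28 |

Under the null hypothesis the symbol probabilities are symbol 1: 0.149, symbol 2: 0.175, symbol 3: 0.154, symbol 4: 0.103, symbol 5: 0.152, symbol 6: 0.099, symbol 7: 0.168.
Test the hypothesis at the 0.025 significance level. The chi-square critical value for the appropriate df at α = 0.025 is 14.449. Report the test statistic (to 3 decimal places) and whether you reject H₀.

Expected counts E_i = n·p_i: 161×0.149 = 23.989, 161×0.175 = 28.175, 161×0.154 = 24.794, 161×0.103 = 16.583, 161×0.152 = 24.472, 161×0.099 = 15.939, 161×0.168 = 27.048.
symbol 1: (22 − 23.989)²/23.989 = 3.956121/23.989 = 0.1649
symbol 2: (22 − 28.175)²/28.175 = 38.130625/28.175 = 1.3533
symbol 3: (36 − 24.794)²/24.794 = 125.574436/24.794 = 5.0647
symbol 4: (20 − 16.583)²/16.583 = 11.675889/16.583 = 0.7041
symbol 5: (28 − 24.472)²/24.472 = 12.446784/24.472 = 0.5086
symbol 6: (5 − 15.939)²/15.939 = 119.661721/15.939 = 7.5075
symbol 7: (28 − 27.048)²/27.048 = 0.906304/27.048 = 0.0335
Sum = 15.337
df = 6. Since 15.337 > 14.449, we reject H₀.

15.337; reject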